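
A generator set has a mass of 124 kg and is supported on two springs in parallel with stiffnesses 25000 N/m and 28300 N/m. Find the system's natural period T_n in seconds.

0.303 s

Parallel springs add: k_eq = 25000 + 28300 = 53300 N/m.
ω_n = √(k_eq/m) = √(53300/124) = √429.8 = 20.73 rad/s.
T_n = 2π/ω_n = 6.283/20.73 = 0.3031 s.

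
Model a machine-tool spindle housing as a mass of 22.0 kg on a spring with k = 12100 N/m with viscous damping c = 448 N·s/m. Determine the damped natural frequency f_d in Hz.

ω_n = √(k/m) = √(12100/22.0) = 23.45 rad/s.
Critical damping c_c = 2√(k·m) = 2√(12100 × 22.0) = 1032 N·s/m, so ζ = c/c_c = 448/1032 = 0.4342.
ω_d = ω_n√(1 − ζ²) = 23.45 × √(1 − 0.188) = 21.13 rad/s.
f_d = ω_d/(2π) = 3.362 Hz.

3.36 Hz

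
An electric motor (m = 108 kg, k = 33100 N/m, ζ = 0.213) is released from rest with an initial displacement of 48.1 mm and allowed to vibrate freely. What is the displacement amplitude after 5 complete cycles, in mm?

0.0510 mm

Logarithmic decrement δ = 2πζ/√(1 − ζ²) = 2π × 0.2130/√(1 − 0.0454) = 1.370.
After n cycles, x_n/x₀ = e^(−nδ), so x_5 = 48.1 × e^(−5 × 1.370) = 48.1 × 0.001061 = 0.05102 mm.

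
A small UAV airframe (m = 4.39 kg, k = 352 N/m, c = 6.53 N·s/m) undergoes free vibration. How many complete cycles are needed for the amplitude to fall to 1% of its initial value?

ζ = c/(2√(km)) = 6.53/(2√(352 × 4.39)) = 6.53/78.62 = 0.08306.
Logarithmic decrement δ = 2πζ/√(1 − ζ²) = 2π × 0.08306/√(1 − 0.00690) = 0.5237.
x_n/x₀ = e^(−nδ) ≤ 0.01; take ln: n ≥ ln(1/0.01)/δ = 4.605/0.5237 = 8.794.
So 9 complete cycles are required.

9 cycles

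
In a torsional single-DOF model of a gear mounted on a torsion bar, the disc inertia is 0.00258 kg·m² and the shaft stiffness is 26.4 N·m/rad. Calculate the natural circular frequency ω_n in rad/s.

101 rad/s

ω_n = √(k_t/J) = √(26.4/0.00258) = √10230 = 101.2 rad/s.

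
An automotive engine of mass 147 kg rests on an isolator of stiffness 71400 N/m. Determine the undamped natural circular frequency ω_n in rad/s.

22.0 rad/s

ω_n = √(k/m) = √(71400/147) = √485.7 = 22.04 rad/s.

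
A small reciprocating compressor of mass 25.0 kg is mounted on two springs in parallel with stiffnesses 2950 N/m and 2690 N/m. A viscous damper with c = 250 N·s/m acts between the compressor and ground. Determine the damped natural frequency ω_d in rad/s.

14.2 rad/s

Parallel springs add: k_eq = 2950 + 2690 = 5640 N/m.
ω_n = √(k_eq/m) = √(5640/25.0) = 15.02 rad/s.
Critical damping c_c = 2√(k_eq·m) = 2√(5640 × 25.0) = 751.0 N·s/m, so ζ = c/c_c = 250/751.0 = 0.3329.
ω_d = ω_n√(1 − ζ²) = 15.02 × √(1 − 0.111) = 14.16 rad/s.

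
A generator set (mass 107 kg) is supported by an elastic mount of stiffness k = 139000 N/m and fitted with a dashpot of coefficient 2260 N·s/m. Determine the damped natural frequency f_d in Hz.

5.48 Hz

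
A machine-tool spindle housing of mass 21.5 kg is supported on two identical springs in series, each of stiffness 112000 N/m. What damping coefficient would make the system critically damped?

2190 N·s/m

Series springs: 1/k_eq = 2/112000, so k_eq = 112000/2 = 56000 N/m.
c_c = 2√(k_eq·m) = 2√(56000 × 21.5) = 2 × 1097 = 2195 N·s/m.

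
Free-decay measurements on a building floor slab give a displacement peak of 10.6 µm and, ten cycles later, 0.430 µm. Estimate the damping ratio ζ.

0.0509

Logarithmic decrement δ = (1/n)·ln(x₀/x_n) = (1/10)·ln(10.6/0.430) = (1/10)·ln(24.65) = 0.3205.
ζ = δ/√(4π² + δ²) = 0.3205/√(39.48 + 0.103) = 0.3205/6.291 = 0.05094.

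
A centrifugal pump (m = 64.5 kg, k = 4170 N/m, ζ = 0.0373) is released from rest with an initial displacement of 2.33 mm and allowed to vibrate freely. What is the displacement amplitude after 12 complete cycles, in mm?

Logarithmic decrement δ = 2πζ/√(1 − ζ²) = 2π × 0.03730/√(1 − 0.00139) = 0.2345.
After n cycles, x_n/x₀ = e^(−nδ), so x_12 = 2.33 × e^(−12 × 0.2345) = 2.33 × 0.05995 = 0.1397 mm.

0.140 mm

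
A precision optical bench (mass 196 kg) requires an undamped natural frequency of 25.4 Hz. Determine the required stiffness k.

ω_n = 2πf_n = 2π × 25.4 = 159.6 rad/s.
k = m·ω_n² = 196 × 159.6² = 196 × 25470 = 4992000 N/m.

4990000 N/m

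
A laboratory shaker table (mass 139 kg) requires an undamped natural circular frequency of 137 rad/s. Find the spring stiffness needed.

2610000 N/m

k = m·ω_n² = 139 × 137.0² = 139 × 18770 = 2609000 N/m.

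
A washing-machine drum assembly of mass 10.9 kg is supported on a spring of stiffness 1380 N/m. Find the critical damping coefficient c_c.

245 N·s/m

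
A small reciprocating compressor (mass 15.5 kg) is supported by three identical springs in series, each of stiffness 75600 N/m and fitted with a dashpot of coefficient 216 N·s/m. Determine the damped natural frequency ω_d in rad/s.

Series springs: 1/k_eq = 3/75600, so k_eq = 75600/3 = 25200 N/m.
ω_n = √(k_eq/m) = √(25200/15.5) = 40.32 rad/s.
Critical damping c_c = 2√(k_eq·m) = 2√(25200 × 15.5) = 1250 N·s/m, so ζ = c/c_c = 216/1250 = 0.1728.
ω_d = ω_n√(1 − ζ²) = 40.32 × √(1 − 0.0299) = 39.71 rad/s.

39.7 rad/s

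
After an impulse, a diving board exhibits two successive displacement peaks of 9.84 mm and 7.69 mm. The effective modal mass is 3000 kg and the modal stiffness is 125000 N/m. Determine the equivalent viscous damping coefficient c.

1520 N·s/m

Logarithmic decrement δ = (1/n)·ln(x₀/x_n) = (1/1)·ln(9.84/7.69) = (1/1)·ln(1.280) = 0.2465.
ζ = δ/√(4π² + δ²) = 0.2465/√(39.48 + 0.0608) = 0.2465/6.288 = 0.03921.
c = ζ · 2√(km) = 0.03921 × 2√(125000 × 3000) = 0.03921 × 38730 = 1518 N·s/m.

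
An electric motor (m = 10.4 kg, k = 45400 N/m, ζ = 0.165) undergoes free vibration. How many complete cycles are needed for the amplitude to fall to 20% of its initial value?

2 cycles

Logarithmic decrement δ = 2πζ/√(1 − ζ²) = 2π × 0.1650/√(1 − 0.0272) = 1.051.
x_n/x₀ = e^(−nδ) ≤ 0.2; take ln: n ≥ ln(1/0.2)/δ = 1.609/1.051 = 1.531.
So 2 complete cycles are required.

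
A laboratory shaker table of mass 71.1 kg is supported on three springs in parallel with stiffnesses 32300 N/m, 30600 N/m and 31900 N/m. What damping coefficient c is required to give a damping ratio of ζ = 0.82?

Parallel springs add: k_eq = 32300 + 30600 + 31900 = 94800 N/m.
c_c = 2√(k_eq·m) = 2√(94800 × 71.1) = 5192 N·s/m.
c = ζ·c_c = 0.82 × 5192 = 4258 N·s/m.

4260 N·s/m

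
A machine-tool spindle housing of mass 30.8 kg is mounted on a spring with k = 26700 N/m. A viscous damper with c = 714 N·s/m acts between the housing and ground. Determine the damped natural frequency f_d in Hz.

4.31 Hz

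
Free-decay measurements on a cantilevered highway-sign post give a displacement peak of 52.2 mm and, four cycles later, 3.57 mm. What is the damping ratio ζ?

Logarithmic decrement δ = (1/n)·ln(x₀/x_n) = (1/4)·ln(52.2/3.57) = (1/4)·ln(14.62) = 0.6706.
ζ = δ/√(4π² + δ²) = 0.6706/√(39.48 + 0.450) = 0.6706/6.319 = 0.1061.

0.106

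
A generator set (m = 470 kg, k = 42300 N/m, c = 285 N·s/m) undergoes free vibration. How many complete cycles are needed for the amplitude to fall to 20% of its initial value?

ζ = c/(2√(km)) = 285/(2√(42300 × 470)) = 285/8918 = 0.03196.
Logarithmic decrement δ = 2πζ/√(1 − ζ²) = 2π × 0.03196/√(1 − 0.00102) = 0.2009.
x_n/x₀ = e^(−nδ) ≤ 0.2; take ln: n ≥ ln(1/0.2)/δ = 1.609/0.2009 = 8.011.
So 9 complete cycles are required.

9 cycles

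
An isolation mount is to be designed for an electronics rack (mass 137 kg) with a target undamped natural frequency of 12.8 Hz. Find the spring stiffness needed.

886000 N/m

ω_n = 2πf_n = 2π × 12.8 = 80.42 rad/s.
k = m·ω_n² = 137 × 80.42² = 137 × 6468 = 886100 N/m.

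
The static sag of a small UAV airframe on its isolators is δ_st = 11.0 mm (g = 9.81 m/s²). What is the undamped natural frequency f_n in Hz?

4.75 Hz

ω_n = √(g/δ_st) = √(9.81/0.0110) = √891.8 = 29.86 rad/s.
f_n = ω_n/(2π) = 29.86/6.283 = 4.753 Hz.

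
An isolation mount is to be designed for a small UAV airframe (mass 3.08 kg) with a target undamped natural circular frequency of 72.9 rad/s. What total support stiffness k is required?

16400 N/m

k = m·ω_n² = 3.08 × 72.90² = 3.08 × 5314 = 16370 N/m.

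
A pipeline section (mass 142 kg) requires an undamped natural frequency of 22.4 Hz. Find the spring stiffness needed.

2810000 N/m

ω_n = 2πf_n = 2π × 22.4 = 140.7 rad/s.
k = m·ω_n² = 142 × 140.7² = 142 × 19810 = 2813000 N/m.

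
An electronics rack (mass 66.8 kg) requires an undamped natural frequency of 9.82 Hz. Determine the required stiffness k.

254000 N/m

ω_n = 2πf_n = 2π × 9.82 = 61.70 rad/s.
k = m·ω_n² = 66.8 × 61.70² = 66.8 × 3807 = 254300 N/m.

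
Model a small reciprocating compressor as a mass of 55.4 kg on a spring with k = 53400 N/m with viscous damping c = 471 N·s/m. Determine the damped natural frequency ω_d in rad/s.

ω_n = √(k/m) = √(53400/55.4) = 31.05 rad/s.
Critical damping c_c = 2√(k·m) = 2√(53400 × 55.4) = 3440 N·s/m, so ζ = c/c_c = 471/3440 = 0.1369.
ω_d = ω_n√(1 − ζ²) = 31.05 × √(1 − 0.0187) = 30.75 rad/s.

30.8 rad/s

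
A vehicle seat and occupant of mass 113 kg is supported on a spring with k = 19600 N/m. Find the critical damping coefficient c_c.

2980 N·s/m

c_c = 2√(k·m) = 2√(19600 × 113) = 2 × 1488 = 2976 N·s/m.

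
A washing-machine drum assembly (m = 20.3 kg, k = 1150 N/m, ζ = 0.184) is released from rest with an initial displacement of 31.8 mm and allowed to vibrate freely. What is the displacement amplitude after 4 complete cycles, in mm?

Logarithmic decrement δ = 2πζ/√(1 − ζ²) = 2π × 0.1840/√(1 − 0.0339) = 1.176.
After n cycles, x_n/x₀ = e^(−nδ), so x_4 = 31.8 × e^(−4 × 1.176) = 31.8 × 0.009052 = 0.2879 mm.

0.288 mm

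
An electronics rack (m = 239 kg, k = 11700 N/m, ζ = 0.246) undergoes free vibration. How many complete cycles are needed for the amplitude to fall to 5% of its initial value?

Logarithmic decrement δ = 2πζ/√(1 − ζ²) = 2π × 0.2460/√(1 − 0.0605) = 1.595.
x_n/x₀ = e^(−nδ) ≤ 0.05; take ln: n ≥ ln(1/0.05)/δ = 2.996/1.595 = 1.879.
So 2 complete cycles are required.

2 cycles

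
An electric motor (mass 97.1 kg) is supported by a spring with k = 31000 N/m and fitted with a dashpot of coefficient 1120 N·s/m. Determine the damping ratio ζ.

0.323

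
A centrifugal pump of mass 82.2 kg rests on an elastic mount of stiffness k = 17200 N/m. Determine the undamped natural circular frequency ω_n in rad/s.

ω_n = √(k/m) = √(17200/82.2) = √209.2 = 14.47 rad/s.

14.5 rad/s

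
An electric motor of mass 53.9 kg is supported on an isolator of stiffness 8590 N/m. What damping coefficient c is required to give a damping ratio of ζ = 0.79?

c_c = 2√(k·m) = 2√(8590 × 53.9) = 1361 N·s/m.
c = ζ·c_c = 0.79 × 1361 = 1075 N·s/m.

1080 N·s/m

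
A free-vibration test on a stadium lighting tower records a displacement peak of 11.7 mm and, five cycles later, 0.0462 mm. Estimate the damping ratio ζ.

0.173

Logarithmic decrement δ = (1/n)·ln(x₀/x_n) = (1/5)·ln(11.7/0.0462) = (1/5)·ln(253.2) = 1.107.
ζ = δ/√(4π² + δ²) = 1.107/√(39.48 + 1.23) = 1.107/6.380 = 0.1735.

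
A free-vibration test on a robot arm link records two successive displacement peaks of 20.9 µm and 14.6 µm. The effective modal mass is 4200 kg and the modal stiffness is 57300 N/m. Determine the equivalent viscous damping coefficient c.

1770 N·s/m

Logarithmic decrement δ = (1/n)·ln(x₀/x_n) = (1/1)·ln(20.9/14.6) = (1/1)·ln(1.432) = 0.3587.
ζ = δ/√(4π² + δ²) = 0.3587/√(39.48 + 0.129) = 0.3587/6.293 = 0.05700.
c = ζ · 2√(km) = 0.05700 × 2√(57300 × 4200) = 0.05700 × 31030 = 1769 N·s/m.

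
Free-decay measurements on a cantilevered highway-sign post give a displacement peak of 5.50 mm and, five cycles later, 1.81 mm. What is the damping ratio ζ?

0.0354

Logarithmic decrement δ = (1/n)·ln(x₀/x_n) = (1/5)·ln(5.50/1.81) = (1/5)·ln(3.039) = 0.2223.
ζ = δ/√(4π² + δ²) = 0.2223/√(39.48 + 0.0494) = 0.2223/6.287 = 0.03536.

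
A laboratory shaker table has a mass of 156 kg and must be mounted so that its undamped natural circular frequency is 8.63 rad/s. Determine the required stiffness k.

11600 N/m

k = m·ω_n² = 156 × 8.630² = 156 × 74.48 = 11620 N/m.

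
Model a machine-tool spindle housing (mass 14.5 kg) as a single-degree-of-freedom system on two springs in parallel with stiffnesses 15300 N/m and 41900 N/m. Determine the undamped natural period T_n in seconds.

0.100 s

Parallel springs add: k_eq = 15300 + 41900 = 57200 N/m.
ω_n = √(k_eq/m) = √(57200/14.5) = √3945 = 62.81 rad/s.
T_n = 2π/ω_n = 6.283/62.81 = 0.1000 s.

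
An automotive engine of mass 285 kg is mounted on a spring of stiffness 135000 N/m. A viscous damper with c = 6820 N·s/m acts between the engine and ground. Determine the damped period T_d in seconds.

0.346 s

ω_n = √(k/m) = √(135000/285) = 21.76 rad/s.
Critical damping c_c = 2√(k·m) = 2√(135000 × 285) = 12410 N·s/m, so ζ = c/c_c = 6820/12410 = 0.5497.
ω_d = ω_n√(1 − ζ²) = 21.76 × √(1 − 0.302) = 18.18 rad/s.
T_d = 2π/ω_d = 0.3456 s.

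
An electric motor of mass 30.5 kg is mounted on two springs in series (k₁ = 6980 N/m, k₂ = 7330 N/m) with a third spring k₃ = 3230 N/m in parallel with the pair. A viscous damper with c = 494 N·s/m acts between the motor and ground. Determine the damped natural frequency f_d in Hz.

Series pair: k_s = k₁k₂/(k₁+k₂) = (6980)(7330)/(6980 + 7330) = 3575 N/m. In parallel with k₃: k_eq = 3575 + 3230 = 6805 N/m.
ω_n = √(k_eq/m) = √(6805/30.5) = 14.94 rad/s.
Critical damping c_c = 2√(k_eq·m) = 2√(6805 × 30.5) = 911.2 N·s/m, so ζ = c/c_c = 494/911.2 = 0.5422.
ω_d = ω_n√(1 − ζ²) = 14.94 × √(1 − 0.294) = 12.55 rad/s.
f_d = ω_d/(2π) = 1.998 Hz.

2.00 Hz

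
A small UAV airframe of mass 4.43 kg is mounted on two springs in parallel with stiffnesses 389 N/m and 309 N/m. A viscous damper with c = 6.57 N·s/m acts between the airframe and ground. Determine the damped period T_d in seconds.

Parallel springs add: k_eq = 389 + 309 = 698.0 N/m.
ω_n = √(k_eq/m) = √(698.0/4.43) = 12.55 rad/s.
Critical damping c_c = 2√(k_eq·m) = 2√(698.0 × 4.43) = 111.2 N·s/m, so ζ = c/c_c = 6.57/111.2 = 0.05908.
ω_d = ω_n√(1 − ζ²) = 12.55 × √(1 − 0.00349) = 12.53 rad/s.
T_d = 2π/ω_d = 0.5014 s.

0.501 s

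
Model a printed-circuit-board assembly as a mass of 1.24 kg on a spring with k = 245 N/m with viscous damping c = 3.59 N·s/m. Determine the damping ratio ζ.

ω_n = √(k/m) = √(245.0/1.24) = 14.06 rad/s.
Critical damping c_c = 2√(k·m) = 2√(245.0 × 1.24) = 34.86 N·s/m, so ζ = c/c_c = 3.59/34.86 = 0.1030.

0.103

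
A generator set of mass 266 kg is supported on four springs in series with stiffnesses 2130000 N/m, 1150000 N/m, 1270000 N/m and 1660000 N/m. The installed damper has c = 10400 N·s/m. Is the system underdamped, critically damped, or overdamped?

Series springs: 1/k_eq = 1/2130000 + 1/1150000 + 1/1270000 + 1/1660000 = 2.729×10^-6, so k_eq = 366500 N/m.
c_c = 2√(k_eq·m) = 19750 N·s/m; ζ = c/c_c = 10400/19750 = 0.527.
Since ζ < 1 the system is underdamped.

underdamped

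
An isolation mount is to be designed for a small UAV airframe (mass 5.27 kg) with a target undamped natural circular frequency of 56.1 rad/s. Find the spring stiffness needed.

16600 N/m

k = m·ω_n² = 5.27 × 56.10² = 5.27 × 3147 = 16590 N/m.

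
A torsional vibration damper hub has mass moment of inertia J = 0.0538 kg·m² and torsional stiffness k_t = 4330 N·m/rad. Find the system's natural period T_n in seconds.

ω_n = √(k_t/J) = √(4330/0.0538) = √80480 = 283.7 rad/s.
T_n = 2π/ω_n = 6.283/283.7 = 0.02215 s.

0.0221 s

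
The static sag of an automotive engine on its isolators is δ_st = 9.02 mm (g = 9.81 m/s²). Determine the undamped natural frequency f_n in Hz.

5.25 Hz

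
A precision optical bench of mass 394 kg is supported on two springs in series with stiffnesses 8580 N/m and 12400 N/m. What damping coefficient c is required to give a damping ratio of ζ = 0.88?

2490 N·s/m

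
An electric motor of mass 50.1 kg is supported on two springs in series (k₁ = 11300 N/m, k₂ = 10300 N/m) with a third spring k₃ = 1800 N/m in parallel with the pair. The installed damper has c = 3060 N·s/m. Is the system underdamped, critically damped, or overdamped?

overdamped

Series pair: k_s = k₁k₂/(k₁+k₂) = (11300)(10300)/(11300 + 10300) = 5388 N/m. In parallel with k₃: k_eq = 5388 + 1800 = 7188 N/m.
c_c = 2√(k_eq·m) = 1200 N·s/m; ζ = c/c_c = 3060/1200 = 2.55.
Since ζ > 1 the system is overdamped.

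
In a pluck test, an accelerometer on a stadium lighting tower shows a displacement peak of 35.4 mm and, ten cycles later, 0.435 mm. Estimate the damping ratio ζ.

0.0698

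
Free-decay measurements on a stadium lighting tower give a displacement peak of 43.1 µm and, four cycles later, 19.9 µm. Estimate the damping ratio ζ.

Logarithmic decrement δ = (1/n)·ln(x₀/x_n) = (1/4)·ln(43.1/19.9) = (1/4)·ln(2.166) = 0.1932.
ζ = δ/√(4π² + δ²) = 0.1932/√(39.48 + 0.0373) = 0.1932/6.286 = 0.03073.

0.0307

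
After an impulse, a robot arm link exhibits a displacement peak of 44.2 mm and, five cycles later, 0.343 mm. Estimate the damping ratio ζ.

0.153

Logarithmic decrement δ = (1/n)·ln(x₀/x_n) = (1/5)·ln(44.2/0.343) = (1/5)·ln(128.9) = 0.9717.
ζ = δ/√(4π² + δ²) = 0.9717/√(39.48 + 0.944) = 0.9717/6.358 = 0.1528.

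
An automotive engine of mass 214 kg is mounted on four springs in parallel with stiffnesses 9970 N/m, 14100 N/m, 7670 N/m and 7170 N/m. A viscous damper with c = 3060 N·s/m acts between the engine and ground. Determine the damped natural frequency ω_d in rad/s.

11.4 rad/s

Parallel springs add: k_eq = 9970 + 14100 + 7670 + 7170 = 38910 N/m.
ω_n = √(k_eq/m) = √(38910/214) = 13.48 rad/s.
Critical damping c_c = 2√(k_eq·m) = 2√(38910 × 214) = 5771 N·s/m, so ζ = c/c_c = 3060/5771 = 0.5302.
ω_d = ω_n√(1 − ζ²) = 13.48 × √(1 − 0.281) = 11.43 rad/s.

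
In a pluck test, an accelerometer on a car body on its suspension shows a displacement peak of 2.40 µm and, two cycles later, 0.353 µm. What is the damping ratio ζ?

Logarithmic decrement δ = (1/n)·ln(x₀/x_n) = (1/2)·ln(2.40/0.353) = (1/2)·ln(6.799) = 0.9584.
ζ = δ/√(4π² + δ²) = 0.9584/√(39.48 + 0.918) = 0.9584/6.356 = 0.1508.

0.151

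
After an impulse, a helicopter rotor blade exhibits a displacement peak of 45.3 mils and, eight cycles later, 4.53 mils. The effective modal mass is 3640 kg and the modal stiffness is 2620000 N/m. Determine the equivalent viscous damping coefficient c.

8940 N·s/m

Logarithmic decrement δ = (1/n)·ln(x₀/x_n) = (1/8)·ln(45.3/4.53) = (1/8)·ln(10.00) = 0.2878.
ζ = δ/√(4π² + δ²) = 0.2878/√(39.48 + 0.0828) = 0.2878/6.290 = 0.04576.
c = ζ · 2√(km) = 0.04576 × 2√(2620000 × 3640) = 0.04576 × 195300 = 8938 N·s/m.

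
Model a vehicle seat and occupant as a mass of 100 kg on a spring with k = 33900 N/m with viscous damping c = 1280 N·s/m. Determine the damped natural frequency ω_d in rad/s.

17.3 rad/s

ω_n = √(k/m) = √(33900/100) = 18.41 rad/s.
Critical damping c_c = 2√(k·m) = 2√(33900 × 100) = 3682 N·s/m, so ζ = c/c_c = 1280/3682 = 0.3476.
ω_d = ω_n√(1 − ζ²) = 18.41 × √(1 − 0.121) = 17.26 rad/s.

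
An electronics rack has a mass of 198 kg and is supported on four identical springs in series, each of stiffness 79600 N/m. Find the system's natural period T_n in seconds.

Series springs: 1/k_eq = 4/79600, so k_eq = 79600/4 = 19900 N/m.
ω_n = √(k_eq/m) = √(19900/198) = √100.5 = 10.03 rad/s.
T_n = 2π/ω_n = 6.283/10.03 = 0.6267 s.

0.627 s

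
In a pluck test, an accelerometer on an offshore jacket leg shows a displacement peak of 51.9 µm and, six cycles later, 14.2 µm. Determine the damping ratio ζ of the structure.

Logarithmic decrement δ = (1/n)·ln(x₀/x_n) = (1/6)·ln(51.9/14.2) = (1/6)·ln(3.655) = 0.2160.
ζ = δ/√(4π² + δ²) = 0.2160/√(39.48 + 0.0467) = 0.2160/6.287 = 0.03436.

0.0344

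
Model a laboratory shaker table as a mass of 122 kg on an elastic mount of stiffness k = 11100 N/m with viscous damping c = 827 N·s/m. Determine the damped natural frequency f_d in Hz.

1.42 Hz

ω_n = √(k/m) = √(11100/122) = 9.539 rad/s.
Critical damping c_c = 2√(k·m) = 2√(11100 × 122) = 2327 N·s/m, so ζ = c/c_c = 827/2327 = 0.3553.
ω_d = ω_n√(1 − ζ²) = 9.539 × √(1 − 0.126) = 8.916 rad/s.
f_d = ω_d/(2π) = 1.419 Hz.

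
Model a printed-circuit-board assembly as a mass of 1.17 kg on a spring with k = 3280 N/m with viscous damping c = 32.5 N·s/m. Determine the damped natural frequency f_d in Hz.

8.13 Hz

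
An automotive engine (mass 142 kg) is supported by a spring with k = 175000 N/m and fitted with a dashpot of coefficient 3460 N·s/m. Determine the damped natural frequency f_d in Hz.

5.24 Hz

ω_n = √(k/m) = √(175000/142) = 35.11 rad/s.
Critical damping c_c = 2√(k·m) = 2√(175000 × 142) = 9970 N·s/m, so ζ = c/c_c = 3460/9970 = 0.3470.
ω_d = ω_n√(1 − ζ²) = 35.11 × √(1 − 0.120) = 32.92 rad/s.
f_d = ω_d/(2π) = 5.240 Hz.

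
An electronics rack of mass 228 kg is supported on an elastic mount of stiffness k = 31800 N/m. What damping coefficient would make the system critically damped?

5390 N·s/m

c_c = 2√(k·m) = 2√(31800 × 228) = 2 × 2693 = 5385 N·s/m.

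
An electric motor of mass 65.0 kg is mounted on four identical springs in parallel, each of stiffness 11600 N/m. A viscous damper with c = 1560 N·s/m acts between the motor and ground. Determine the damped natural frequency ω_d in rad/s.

Parallel springs add: k_eq = 4 × 11600 = 46400 N/m.
ω_n = √(k_eq/m) = √(46400/65.0) = 26.72 rad/s.
Critical damping c_c = 2√(k_eq·m) = 2√(46400 × 65.0) = 3473 N·s/m, so ζ = c/c_c = 1560/3473 = 0.4491.
ω_d = ω_n√(1 − ζ²) = 26.72 × √(1 − 0.202) = 23.87 rad/s.

23.9 rad/s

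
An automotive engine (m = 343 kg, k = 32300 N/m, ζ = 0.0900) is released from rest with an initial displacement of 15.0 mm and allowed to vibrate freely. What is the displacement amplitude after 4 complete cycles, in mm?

Logarithmic decrement δ = 2πζ/√(1 − ζ²) = 2π × 0.09000/√(1 − 0.00810) = 0.5678.
After n cycles, x_n/x₀ = e^(−nδ), so x_4 = 15.0 × e^(−4 × 0.5678) = 15.0 × 0.1032 = 1.548 mm.

1.55 mm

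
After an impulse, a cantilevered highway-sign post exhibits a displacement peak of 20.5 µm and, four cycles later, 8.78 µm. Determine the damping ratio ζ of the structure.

0.0337

Logarithmic decrement δ = (1/n)·ln(x₀/x_n) = (1/4)·ln(20.5/8.78) = (1/4)·ln(2.335) = 0.2120.
ζ = δ/√(4π² + δ²) = 0.2120/√(39.48 + 0.0449) = 0.2120/6.287 = 0.03372.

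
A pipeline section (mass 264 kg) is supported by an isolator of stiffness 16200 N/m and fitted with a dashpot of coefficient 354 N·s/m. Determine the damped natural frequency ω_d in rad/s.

ω_n = √(k/m) = √(16200/264) = 7.833 rad/s.
Critical damping c_c = 2√(k·m) = 2√(16200 × 264) = 4136 N·s/m, so ζ = c/c_c = 354/4136 = 0.08559.
ω_d = ω_n√(1 − ζ²) = 7.833 × √(1 − 0.00733) = 7.805 rad/s.

7.80 rad/s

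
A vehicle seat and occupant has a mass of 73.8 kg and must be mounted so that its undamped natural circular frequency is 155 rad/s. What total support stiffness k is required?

k = m·ω_n² = 73.8 × 155.0² = 73.8 × 24020 = 1773000 N/m.

1770000 N/m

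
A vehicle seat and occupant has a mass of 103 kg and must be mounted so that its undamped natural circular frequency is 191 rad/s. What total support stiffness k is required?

k = m·ω_n² = 103 × 191.0² = 103 × 36480 = 3758000 N/m.

3760000 N/m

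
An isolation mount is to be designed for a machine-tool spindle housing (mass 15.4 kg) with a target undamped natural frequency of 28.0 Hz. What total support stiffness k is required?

477000 N/m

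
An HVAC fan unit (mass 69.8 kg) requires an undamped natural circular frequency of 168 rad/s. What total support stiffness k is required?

k = m·ω_n² = 69.8 × 168.0² = 69.8 × 28220 = 1970000 N/m.

1970000 N/m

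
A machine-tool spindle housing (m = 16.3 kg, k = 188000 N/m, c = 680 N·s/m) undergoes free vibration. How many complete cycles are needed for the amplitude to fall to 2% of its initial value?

4 cycles

ζ = c/(2√(km)) = 680/(2√(188000 × 16.3)) = 680/3501 = 0.1942.
Logarithmic decrement δ = 2πζ/√(1 − ζ²) = 2π × 0.1942/√(1 − 0.0377) = 1.244.
x_n/x₀ = e^(−nδ) ≤ 0.02; take ln: n ≥ ln(1/0.02)/δ = 3.912/1.244 = 3.145.
So 4 complete cycles are required.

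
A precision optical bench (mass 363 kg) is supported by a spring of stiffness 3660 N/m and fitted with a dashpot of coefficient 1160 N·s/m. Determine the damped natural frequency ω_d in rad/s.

2.74 rad/s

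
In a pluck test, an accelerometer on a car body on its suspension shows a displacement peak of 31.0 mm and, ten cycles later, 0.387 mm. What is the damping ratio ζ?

Logarithmic decrement δ = (1/n)·ln(x₀/x_n) = (1/10)·ln(31.0/0.387) = (1/10)·ln(80.10) = 0.4383.
ζ = δ/√(4π² + δ²) = 0.4383/√(39.48 + 0.192) = 0.4383/6.298 = 0.06959.

0.0696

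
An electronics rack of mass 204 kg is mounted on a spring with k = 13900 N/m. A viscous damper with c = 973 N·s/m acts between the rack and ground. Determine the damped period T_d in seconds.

0.795 s

ω_n = √(k/m) = √(13900/204) = 8.255 rad/s.
Critical damping c_c = 2√(k·m) = 2√(13900 × 204) = 3368 N·s/m, so ζ = c/c_c = 973/3368 = 0.2889.
ω_d = ω_n√(1 − ζ²) = 8.255 × √(1 − 0.0835) = 7.903 rad/s.
T_d = 2π/ω_d = 0.7951 s.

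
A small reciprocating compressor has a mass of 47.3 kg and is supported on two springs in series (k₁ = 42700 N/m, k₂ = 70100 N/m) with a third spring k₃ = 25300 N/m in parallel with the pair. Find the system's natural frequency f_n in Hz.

Series pair: k_s = k₁k₂/(k₁+k₂) = (42700)(70100)/(42700 + 70100) = 26540 N/m. In parallel with k₃: k_eq = 26540 + 25300 = 51840 N/m.
ω_n = √(k_eq/m) = √(51840/47.3) = √1096 = 33.10 rad/s.
f_n = ω_n/(2π) = 33.10/6.283 = 5.269 Hz.

5.27 Hz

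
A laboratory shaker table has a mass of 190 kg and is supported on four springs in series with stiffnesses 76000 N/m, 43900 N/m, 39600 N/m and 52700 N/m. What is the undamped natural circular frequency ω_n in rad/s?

8.10 rad/s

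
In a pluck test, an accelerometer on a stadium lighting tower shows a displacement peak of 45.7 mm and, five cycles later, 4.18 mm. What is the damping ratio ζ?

0.0759

Logarithmic decrement δ = (1/n)·ln(x₀/x_n) = (1/5)·ln(45.7/4.18) = (1/5)·ln(10.93) = 0.4784.
ζ = δ/√(4π² + δ²) = 0.4784/√(39.48 + 0.229) = 0.4784/6.301 = 0.07591.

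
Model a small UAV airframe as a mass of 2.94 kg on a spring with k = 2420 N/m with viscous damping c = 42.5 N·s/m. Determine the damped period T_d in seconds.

0.226 s

ω_n = √(k/m) = √(2420/2.94) = 28.69 rad/s.
Critical damping c_c = 2√(k·m) = 2√(2420 × 2.94) = 168.7 N·s/m, so ζ = c/c_c = 42.5/168.7 = 0.2519.
ω_d = ω_n√(1 − ζ²) = 28.69 × √(1 − 0.0635) = 27.76 rad/s.
T_d = 2π/ω_d = 0.2263 s.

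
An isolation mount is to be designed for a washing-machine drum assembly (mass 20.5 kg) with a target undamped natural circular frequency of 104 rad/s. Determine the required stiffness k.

222000 N/m

k = m·ω_n² = 20.5 × 104.0² = 20.5 × 10820 = 221700 N/m.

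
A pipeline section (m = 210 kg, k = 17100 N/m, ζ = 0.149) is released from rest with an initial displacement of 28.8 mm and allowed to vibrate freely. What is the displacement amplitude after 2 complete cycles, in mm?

4.34 mm

Logarithmic decrement δ = 2πζ/√(1 − ζ²) = 2π × 0.1490/√(1 − 0.0222) = 0.9468.
After n cycles, x_n/x₀ = e^(−nδ), so x_2 = 28.8 × e^(−2 × 0.9468) = 28.8 × 0.1505 = 4.336 mm.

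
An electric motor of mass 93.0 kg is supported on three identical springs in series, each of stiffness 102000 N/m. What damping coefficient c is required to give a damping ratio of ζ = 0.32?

Series springs: 1/k_eq = 3/102000, so k_eq = 102000/3 = 34000 N/m.
c_c = 2√(k_eq·m) = 2√(34000 × 93.0) = 3556 N·s/m.
c = ζ·c_c = 0.32 × 3556 = 1138 N·s/m.

1140 N·s/m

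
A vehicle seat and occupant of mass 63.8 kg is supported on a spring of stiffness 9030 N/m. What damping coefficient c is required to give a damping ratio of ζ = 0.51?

774 N·s/m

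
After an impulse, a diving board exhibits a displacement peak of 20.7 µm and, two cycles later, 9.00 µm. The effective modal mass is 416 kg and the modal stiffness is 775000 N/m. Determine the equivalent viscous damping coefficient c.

Logarithmic decrement δ = (1/n)·ln(x₀/x_n) = (1/2)·ln(20.7/9.00) = (1/2)·ln(2.300) = 0.4165.
ζ = δ/√(4π² + δ²) = 0.4165/√(39.48 + 0.173) = 0.4165/6.297 = 0.06614.
c = ζ · 2√(km) = 0.06614 × 2√(775000 × 416) = 0.06614 × 35910 = 2375 N·s/m.

2370 N·s/m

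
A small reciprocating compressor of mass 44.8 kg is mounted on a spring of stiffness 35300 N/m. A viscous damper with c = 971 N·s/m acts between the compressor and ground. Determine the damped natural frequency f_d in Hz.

4.12 Hz

ω_n = √(k/m) = √(35300/44.8) = 28.07 rad/s.
Critical damping c_c = 2√(k·m) = 2√(35300 × 44.8) = 2515 N·s/m, so ζ = c/c_c = 971/2515 = 0.3861.
ω_d = ω_n√(1 − ζ²) = 28.07 × √(1 − 0.149) = 25.89 rad/s.
f_d = ω_d/(2π) = 4.121 Hz.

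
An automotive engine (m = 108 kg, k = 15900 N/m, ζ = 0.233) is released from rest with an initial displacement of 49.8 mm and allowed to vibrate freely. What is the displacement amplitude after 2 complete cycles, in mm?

Logarithmic decrement δ = 2πζ/√(1 − ζ²) = 2π × 0.2330/√(1 − 0.0543) = 1.505.
After n cycles, x_n/x₀ = e^(−nδ), so x_2 = 49.8 × e^(−2 × 1.505) = 49.8 × 0.04925 = 2.453 mm.

2.45 mm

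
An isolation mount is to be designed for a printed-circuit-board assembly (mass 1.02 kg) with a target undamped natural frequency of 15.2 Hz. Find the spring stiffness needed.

ω_n = 2πf_n = 2π × 15.2 = 95.50 rad/s.
k = m·ω_n² = 1.02 × 95.50² = 1.02 × 9121 = 9304 N/m.

9300 N/m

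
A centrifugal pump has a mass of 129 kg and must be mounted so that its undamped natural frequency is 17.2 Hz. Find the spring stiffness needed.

ω_n = 2πf_n = 2π × 17.2 = 108.1 rad/s.
k = m·ω_n² = 129 × 108.1² = 129 × 11680 = 1507000 N/m.

1510000 N/m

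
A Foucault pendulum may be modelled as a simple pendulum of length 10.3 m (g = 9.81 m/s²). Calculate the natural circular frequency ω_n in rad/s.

For a simple pendulum ω_n = √(g/L) = √(9.81/10.3) = √0.9524 = 0.9759 rad/s.

0.976 rad/s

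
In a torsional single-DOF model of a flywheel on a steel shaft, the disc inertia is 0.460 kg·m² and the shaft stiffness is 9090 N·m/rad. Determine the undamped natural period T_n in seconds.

ω_n = √(k_t/J) = √(9090/0.460) = √19760 = 140.6 rad/s.
T_n = 2π/ω_n = 6.283/140.6 = 0.04470 s.

0.0447 s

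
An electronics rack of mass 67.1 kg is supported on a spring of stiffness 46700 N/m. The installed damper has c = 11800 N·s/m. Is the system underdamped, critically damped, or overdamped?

c_c = 2√(k·m) = 3540 N·s/m; ζ = c/c_c = 11800/3540 = 3.33.
Since ζ > 1 the system is overdamped.

overdamped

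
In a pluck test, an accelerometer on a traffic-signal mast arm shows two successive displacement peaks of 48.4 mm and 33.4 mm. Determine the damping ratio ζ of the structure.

Logarithmic decrement δ = (1/n)·ln(x₀/x_n) = (1/1)·ln(48.4/33.4) = (1/1)·ln(1.449) = 0.3709.
ζ = δ/√(4π² + δ²) = 0.3709/√(39.48 + 0.138) = 0.3709/6.294 = 0.05893.

0.0589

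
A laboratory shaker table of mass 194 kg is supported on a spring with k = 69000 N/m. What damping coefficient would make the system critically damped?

c_c = 2√(k·m) = 2√(69000 × 194) = 2 × 3659 = 7317 N·s/m.

7320 N·s/m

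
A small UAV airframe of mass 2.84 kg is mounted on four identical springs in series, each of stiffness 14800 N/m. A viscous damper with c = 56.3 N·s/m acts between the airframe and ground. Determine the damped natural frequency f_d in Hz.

Series springs: 1/k_eq = 4/14800, so k_eq = 14800/4 = 3700 N/m.
ω_n = √(k_eq/m) = √(3700/2.84) = 36.09 rad/s.
Critical damping c_c = 2√(k_eq·m) = 2√(3700 × 2.84) = 205.0 N·s/m, so ζ = c/c_c = 56.3/205.0 = 0.2746.
ω_d = ω_n√(1 − ζ²) = 36.09 × √(1 − 0.0754) = 34.71 rad/s.
f_d = ω_d/(2π) = 5.524 Hz.

5.52 Hz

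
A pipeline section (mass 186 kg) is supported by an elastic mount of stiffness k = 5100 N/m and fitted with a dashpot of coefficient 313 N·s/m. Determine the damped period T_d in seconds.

ω_n = √(k/m) = √(5100/186) = 5.236 rad/s.
Critical damping c_c = 2√(k·m) = 2√(5100 × 186) = 1948 N·s/m, so ζ = c/c_c = 313/1948 = 0.1607.
ω_d = ω_n√(1 − ζ²) = 5.236 × √(1 − 0.0258) = 5.168 rad/s.
T_d = 2π/ω_d = 1.216 s.

1.22 s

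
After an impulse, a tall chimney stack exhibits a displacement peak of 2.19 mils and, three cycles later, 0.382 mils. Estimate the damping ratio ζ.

0.0922

Logarithmic decrement δ = (1/n)·ln(x₀/x_n) = (1/3)·ln(2.19/0.382) = (1/3)·ln(5.733) = 0.5821.
ζ = δ/√(4π² + δ²) = 0.5821/√(39.48 + 0.339) = 0.5821/6.310 = 0.09225.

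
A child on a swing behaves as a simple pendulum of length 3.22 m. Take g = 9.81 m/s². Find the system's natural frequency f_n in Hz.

For a simple pendulum ω_n = √(g/L) = √(9.81/3.22) = √3.047 = 1.745 rad/s.
f_n = ω_n/(2π) = 1.745/6.283 = 0.2778 Hz.

0.278 Hz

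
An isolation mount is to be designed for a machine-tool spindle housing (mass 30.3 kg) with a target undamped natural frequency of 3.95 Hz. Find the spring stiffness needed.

18700 N/m

ω_n = 2πf_n = 2π × 3.95 = 24.82 rad/s.
k = m·ω_n² = 30.3 × 24.82² = 30.3 × 616.0 = 18660 N/m.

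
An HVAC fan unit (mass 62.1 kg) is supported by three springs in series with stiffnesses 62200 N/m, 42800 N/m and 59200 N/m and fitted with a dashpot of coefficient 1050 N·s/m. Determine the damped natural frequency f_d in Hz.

2.33 Hz

Series springs: 1/k_eq = 1/62200 + 1/42800 + 1/59200 = 5.633×10^-5, so k_eq = 17750 N/m.
ω_n = √(k_eq/m) = √(17750/62.1) = 16.91 rad/s.
Critical damping c_c = 2√(k_eq·m) = 2√(17750 × 62.1) = 2100 N·s/m, so ζ = c/c_c = 1050/2100 = 0.5000.
ω_d = ω_n√(1 − ζ²) = 16.91 × √(1 − 0.250) = 14.64 rad/s.
f_d = ω_d/(2π) = 2.330 Hz.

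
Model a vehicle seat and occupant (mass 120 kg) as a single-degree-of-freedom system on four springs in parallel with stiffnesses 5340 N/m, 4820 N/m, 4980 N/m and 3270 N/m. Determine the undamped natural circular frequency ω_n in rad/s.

12.4 rad/s

Parallel springs add: k_eq = 5340 + 4820 + 4980 + 3270 = 18410 N/m.
ω_n = √(k_eq/m) = √(18410/120) = √153.4 = 12.39 rad/s.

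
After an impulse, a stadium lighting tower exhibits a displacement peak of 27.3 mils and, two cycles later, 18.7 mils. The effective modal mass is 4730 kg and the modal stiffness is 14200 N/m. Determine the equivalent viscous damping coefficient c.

Logarithmic decrement δ = (1/n)·ln(x₀/x_n) = (1/2)·ln(27.3/18.7) = (1/2)·ln(1.460) = 0.1892.
ζ = δ/√(4π² + δ²) = 0.1892/√(39.48 + 0.0358) = 0.1892/6.286 = 0.03010.
c = ζ · 2√(km) = 0.03010 × 2√(14200 × 4730) = 0.03010 × 16390 = 493.3 N·s/m.

493 N·s/m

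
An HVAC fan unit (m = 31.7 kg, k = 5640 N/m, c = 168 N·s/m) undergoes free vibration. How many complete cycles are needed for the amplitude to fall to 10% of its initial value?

ζ = c/(2√(km)) = 168/(2√(5640 × 31.7)) = 168/845.7 = 0.1987.
Logarithmic decrement δ = 2πζ/√(1 − ζ²) = 2π × 0.1987/√(1 − 0.0395) = 1.274.
x_n/x₀ = e^(−nδ) ≤ 0.1; take ln: n ≥ ln(1/0.1)/δ = 2.303/1.274 = 1.808.
So 2 complete cycles are required.

2 cycles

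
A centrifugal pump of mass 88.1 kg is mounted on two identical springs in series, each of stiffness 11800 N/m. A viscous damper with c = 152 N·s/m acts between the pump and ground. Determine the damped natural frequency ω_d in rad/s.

Series springs: 1/k_eq = 2/11800, so k_eq = 11800/2 = 5900 N/m.
ω_n = √(k_eq/m) = √(5900/88.1) = 8.183 rad/s.
Critical damping c_c = 2√(k_eq·m) = 2√(5900 × 88.1) = 1442 N·s/m, so ζ = c/c_c = 152/1442 = 0.1054.
ω_d = ω_n√(1 − ζ²) = 8.183 × √(1 − 0.0111) = 8.138 rad/s.

8.14 rad/s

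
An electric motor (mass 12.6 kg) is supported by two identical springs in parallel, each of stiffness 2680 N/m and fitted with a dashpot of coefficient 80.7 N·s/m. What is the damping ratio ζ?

Parallel springs add: k_eq = 2 × 2680 = 5360 N/m.
ω_n = √(k_eq/m) = √(5360/12.6) = 20.63 rad/s.
Critical damping c_c = 2√(k_eq·m) = 2√(5360 × 12.6) = 519.8 N·s/m, so ζ = c/c_c = 80.7/519.8 = 0.1553.

0.155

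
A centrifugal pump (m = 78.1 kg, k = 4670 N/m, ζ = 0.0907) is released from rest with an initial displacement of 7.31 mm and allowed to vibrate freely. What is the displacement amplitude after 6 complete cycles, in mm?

Logarithmic decrement δ = 2πζ/√(1 − ζ²) = 2π × 0.09070/√(1 − 0.00823) = 0.5722.
After n cycles, x_n/x₀ = e^(−nδ), so x_6 = 7.31 × e^(−6 × 0.5722) = 7.31 × 0.03228 = 0.2359 mm.

0.236 mm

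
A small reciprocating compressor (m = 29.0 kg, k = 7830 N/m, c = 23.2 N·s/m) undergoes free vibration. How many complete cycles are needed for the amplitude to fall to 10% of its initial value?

16 cycles

ζ = c/(2√(km)) = 23.2/(2√(7830 × 29.0)) = 23.2/953.0 = 0.02434.
Logarithmic decrement δ = 2πζ/√(1 − ζ²) = 2π × 0.02434/√(1 − 0.000593) = 0.1530.
x_n/x₀ = e^(−nδ) ≤ 0.1; take ln: n ≥ ln(1/0.1)/δ = 2.303/0.1530 = 15.05.
So 16 complete cycles are required.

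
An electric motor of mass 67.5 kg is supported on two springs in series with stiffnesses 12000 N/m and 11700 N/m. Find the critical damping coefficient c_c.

1260 N·s/m

Series springs: 1/k_eq = 1/12000 + 1/11700 = 0.0001688, so k_eq = 5924 N/m.
c_c = 2√(k_eq·m) = 2√(5924 × 67.5) = 2 × 632.4 = 1265 N·s/m.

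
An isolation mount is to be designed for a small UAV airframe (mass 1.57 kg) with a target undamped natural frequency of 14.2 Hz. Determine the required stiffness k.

ω_n = 2πf_n = 2π × 14.2 = 89.22 rad/s.
k = m·ω_n² = 1.57 × 89.22² = 1.57 × 7960 = 12500 N/m.

12500 N/m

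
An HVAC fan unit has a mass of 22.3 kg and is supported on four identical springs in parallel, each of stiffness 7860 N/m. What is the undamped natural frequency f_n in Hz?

Parallel springs add: k_eq = 4 × 7860 = 31440 N/m.
ω_n = √(k_eq/m) = √(31440/22.3) = √1410 = 37.55 rad/s.
f_n = ω_n/(2π) = 37.55/6.283 = 5.976 Hz.

5.98 Hz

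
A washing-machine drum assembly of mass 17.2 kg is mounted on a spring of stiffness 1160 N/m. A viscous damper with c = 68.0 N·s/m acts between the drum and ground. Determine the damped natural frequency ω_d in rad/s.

7.97 rad/s

ω_n = √(k/m) = √(1160/17.2) = 8.212 rad/s.
Critical damping c_c = 2√(k·m) = 2√(1160 × 17.2) = 282.5 N·s/m, so ζ = c/c_c = 68.0/282.5 = 0.2407.
ω_d = ω_n√(1 − ζ²) = 8.212 × √(1 − 0.0579) = 7.971 rad/s.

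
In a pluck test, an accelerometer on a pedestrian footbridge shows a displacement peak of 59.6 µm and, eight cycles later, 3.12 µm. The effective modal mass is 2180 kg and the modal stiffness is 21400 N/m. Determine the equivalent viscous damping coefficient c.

800 N·s/m

Logarithmic decrement δ = (1/n)·ln(x₀/x_n) = (1/8)·ln(59.6/3.12) = (1/8)·ln(19.10) = 0.3687.
ζ = δ/√(4π² + δ²) = 0.3687/√(39.48 + 0.136) = 0.3687/6.294 = 0.05858.
c = ζ · 2√(km) = 0.05858 × 2√(21400 × 2180) = 0.05858 × 13660 = 800.3 N·s/m.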